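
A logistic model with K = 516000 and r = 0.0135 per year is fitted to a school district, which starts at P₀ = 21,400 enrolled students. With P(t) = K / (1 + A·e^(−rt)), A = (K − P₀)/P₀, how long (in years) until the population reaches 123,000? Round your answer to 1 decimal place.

t ≈ 146.6 years

A = (516000 − 21400)/21400 = 23.11215
123000 = 516000/(1 + 23.11215·e^(−0.0135t)) → 1 + 23.11215·e^(−0.0135t) = 4.19512
e^(−0.0135t) = 0.138244 → t = ln(7.23357)/0.0135 = 1.97873/0.0135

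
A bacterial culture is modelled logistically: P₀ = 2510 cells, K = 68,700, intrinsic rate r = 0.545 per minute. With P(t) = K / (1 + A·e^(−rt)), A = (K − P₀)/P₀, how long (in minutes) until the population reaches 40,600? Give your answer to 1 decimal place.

t ≈ 6.7 minutes

A = (68700 − 2510)/2510 = 26.37052
40600 = 68700/(1 + 26.37052·e^(−0.545t)) → 1 + 26.37052·e^(−0.545t) = 1.69212
e^(−0.545t) = 0.026246 → t = ln(38.10118)/0.545 = 3.64025/0.545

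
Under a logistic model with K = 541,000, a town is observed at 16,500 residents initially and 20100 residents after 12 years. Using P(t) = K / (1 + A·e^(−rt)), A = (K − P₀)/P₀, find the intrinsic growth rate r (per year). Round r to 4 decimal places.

A = (541000 − 16500)/16500 = 31.78788
20100 = 541000/(1 + 31.78788·e^(−r·12)) → e^(−12r) = (26.91542 − 1)/31.78788 = 0.815261
r = −ln(0.815261)/12 = 0.20425/12

r ≈ 0.0170 per year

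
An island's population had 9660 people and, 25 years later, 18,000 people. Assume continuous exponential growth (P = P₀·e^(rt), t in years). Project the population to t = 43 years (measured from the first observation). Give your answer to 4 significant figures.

≈ 28,180 people

r = ln(18000/9660) / 25 ≈ 0.024895 per year
P(43) = 9660 · e^(0.024895·43) = 9660 · 2.91681 ≈ 28176.38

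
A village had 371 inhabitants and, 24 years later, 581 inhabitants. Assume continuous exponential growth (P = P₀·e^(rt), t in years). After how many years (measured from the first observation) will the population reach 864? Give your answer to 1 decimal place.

r = ln(581/371) / 24 ≈ 0.01869 per year
t = ln(864/371) / r = 0.84537 / 0.01869 ≈ 45.232

t ≈ 45.2 years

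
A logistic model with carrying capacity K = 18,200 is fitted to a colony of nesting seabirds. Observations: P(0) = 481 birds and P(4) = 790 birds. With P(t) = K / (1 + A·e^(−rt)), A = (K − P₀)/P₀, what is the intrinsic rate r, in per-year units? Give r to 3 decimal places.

A = (18200 − 481)/481 = 36.83784
790 = 18200/(1 + 36.83784·e^(−r·4)) → e^(−4r) = (23.03797 − 1)/36.83784 = 0.598243
r = −ln(0.598243)/4 = 0.51376/4

r ≈ 0.128 per year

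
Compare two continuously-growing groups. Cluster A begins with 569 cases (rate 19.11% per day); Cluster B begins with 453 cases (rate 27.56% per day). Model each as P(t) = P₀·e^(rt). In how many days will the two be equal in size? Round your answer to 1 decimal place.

569·e^(0.1911t) = 453·e^(0.2756t)
569/453 = e^((0.2756 − 0.1911)t) → ln(1.25607) = 0.0845·t
t = 0.22799 / 0.0845

t ≈ 2.7 days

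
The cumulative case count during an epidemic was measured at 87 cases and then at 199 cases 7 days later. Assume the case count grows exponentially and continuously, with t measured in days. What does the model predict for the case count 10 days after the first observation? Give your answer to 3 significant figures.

r = ln(199/87) / 7 ≈ 0.1182 per day
P(10) = 87 · e^(0.1182·10) = 87 · 3.26087 ≈ 283.7

≈ 284 cases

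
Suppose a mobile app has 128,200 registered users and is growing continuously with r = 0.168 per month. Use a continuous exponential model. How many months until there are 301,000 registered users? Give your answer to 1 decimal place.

t ≈ 5.1 months

301000 = 128200 · e^(0.168·t)
t = ln(301000/128200) / 0.168 = ln(2.34789) / 0.168 = 0.85352 / 0.168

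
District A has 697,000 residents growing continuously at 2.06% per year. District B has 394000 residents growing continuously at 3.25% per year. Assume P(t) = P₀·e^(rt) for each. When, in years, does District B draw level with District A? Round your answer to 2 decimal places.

697000·e^(0.0206t) = 394000·e^(0.0325t)
697000/394000 = e^((0.0325 − 0.0206)t) → ln(1.76904) = 0.0119·t
t = 0.57043 / 0.0119

t ≈ 47.94 years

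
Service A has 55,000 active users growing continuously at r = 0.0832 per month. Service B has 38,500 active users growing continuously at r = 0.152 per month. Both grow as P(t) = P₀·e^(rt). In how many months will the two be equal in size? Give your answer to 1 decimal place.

t ≈ 5.2 months

55000·e^(0.0832t) = 38500·e^(0.152t)
55000/38500 = e^((0.152 − 0.0832)t) → ln(1.42857) = 0.0688·t
t = 0.35667 / 0.0688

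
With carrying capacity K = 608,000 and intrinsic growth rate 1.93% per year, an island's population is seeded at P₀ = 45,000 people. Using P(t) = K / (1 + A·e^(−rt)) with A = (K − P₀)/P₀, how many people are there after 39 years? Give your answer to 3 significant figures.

≈ 88,200 people

A = (608000 − 45000)/45000 = 12.51111
P(39) = 608000 / (1 + 12.51111·e^(−0.0193·39)) = 608000 / (1 + 12.51111·0.471093)
= 608000 / 6.8939 ≈ 88193.97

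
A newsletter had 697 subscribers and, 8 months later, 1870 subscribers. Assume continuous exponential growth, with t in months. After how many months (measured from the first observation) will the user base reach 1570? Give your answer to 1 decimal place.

t ≈ 6.6 months

r = ln(1870/697) / 8 ≈ 0.123364 per month
t = ln(1570/697) / r = 0.81205 / 0.123364 ≈ 6.583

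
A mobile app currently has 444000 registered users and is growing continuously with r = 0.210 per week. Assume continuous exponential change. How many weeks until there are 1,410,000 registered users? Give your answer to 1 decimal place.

t ≈ 5.5 weeks

1410000 = 444000 · e^(0.21·t)
t = ln(1410000/444000) / 0.21 = ln(3.17568) / 0.21 = 1.15552 / 0.21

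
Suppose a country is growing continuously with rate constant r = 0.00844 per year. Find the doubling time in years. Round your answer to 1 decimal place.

doubling time ≈ 82.1 years

doubling time = ln(2) / |r| = 0.69315 / 0.00844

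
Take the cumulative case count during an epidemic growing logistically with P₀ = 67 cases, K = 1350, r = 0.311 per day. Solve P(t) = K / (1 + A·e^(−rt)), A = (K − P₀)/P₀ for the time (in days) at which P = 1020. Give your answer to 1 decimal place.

t ≈ 13.1 days

A = (1350 − 67)/67 = 19.14925
1020 = 1350/(1 + 19.14925·e^(−0.311t)) → 1 + 19.14925·e^(−0.311t) = 1.32353
e^(−0.311t) = 0.016895 → t = ln(59.1886)/0.311 = 4.08073/0.311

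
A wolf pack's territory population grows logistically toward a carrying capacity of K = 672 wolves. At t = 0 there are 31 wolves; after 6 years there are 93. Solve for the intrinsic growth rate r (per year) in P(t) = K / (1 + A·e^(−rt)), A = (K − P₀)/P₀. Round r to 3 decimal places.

A = (672 − 31)/31 = 20.67742
93 = 672/(1 + 20.67742·e^(−r·6)) → e^(−6r) = (7.22581 − 1)/20.67742 = 0.301092
r = −ln(0.301092)/6 = 1.20034/6

r ≈ 0.200 per year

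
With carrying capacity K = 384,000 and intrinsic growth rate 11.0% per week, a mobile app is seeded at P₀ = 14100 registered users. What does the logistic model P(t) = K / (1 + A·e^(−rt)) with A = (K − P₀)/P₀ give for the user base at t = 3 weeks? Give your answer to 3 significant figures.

≈ 19,300 registered users

A = (384000 − 14100)/14100 = 26.23404
P(3) = 384000 / (1 + 26.23404·e^(−0.11·3)) = 384000 / (1 + 26.23404·0.718924)
= 384000 / 19.86028 ≈ 19335.08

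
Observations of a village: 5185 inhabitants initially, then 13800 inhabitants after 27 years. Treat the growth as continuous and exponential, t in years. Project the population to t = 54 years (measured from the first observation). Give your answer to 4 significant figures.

r = ln(13800/5185) / 27 ≈ 0.036256 per year
P(54) = 5185 · e^(0.036256·54) = 5185 · 7.08371 ≈ 36729.03

≈ 36,730 inhabitants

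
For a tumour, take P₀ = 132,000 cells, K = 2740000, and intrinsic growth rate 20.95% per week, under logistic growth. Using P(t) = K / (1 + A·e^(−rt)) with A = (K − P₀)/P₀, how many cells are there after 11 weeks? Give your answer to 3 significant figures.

A = (2740000 − 132000)/132000 = 19.75758
P(11) = 2740000 / (1 + 19.75758·e^(−0.2095·11)) = 2740000 / (1 + 19.75758·0.099809)
= 2740000 / 2.97198 ≈ 921944.97

≈ 922,000 cells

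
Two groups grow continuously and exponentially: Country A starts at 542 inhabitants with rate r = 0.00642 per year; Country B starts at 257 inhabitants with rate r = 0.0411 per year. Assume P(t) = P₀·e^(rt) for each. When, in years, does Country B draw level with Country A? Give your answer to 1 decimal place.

t ≈ 21.5 years

542·e^(0.00642t) = 257·e^(0.0411t)
542/257 = e^((0.0411 − 0.00642)t) → ln(2.10895) = 0.03468·t
t = 0.74619 / 0.03468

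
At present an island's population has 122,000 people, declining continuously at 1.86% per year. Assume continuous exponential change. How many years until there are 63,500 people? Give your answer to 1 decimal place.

t ≈ 35.1 years

63500 = 122000 · e^(-0.0186·t)
t = ln(63500/122000) / -0.0186 = ln(0.52049) / -0.0186 = -0.65298 / -0.0186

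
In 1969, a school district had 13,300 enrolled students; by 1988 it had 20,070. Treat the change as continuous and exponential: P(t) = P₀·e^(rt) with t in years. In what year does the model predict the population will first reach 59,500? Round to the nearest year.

r = ln(20070/13300) / 19 = 0.41146/19 ≈ 0.021656 per year
t = ln(59500/13300) / r = 1.49821/0.021656 ≈ 69.18 years after 1969

year 2038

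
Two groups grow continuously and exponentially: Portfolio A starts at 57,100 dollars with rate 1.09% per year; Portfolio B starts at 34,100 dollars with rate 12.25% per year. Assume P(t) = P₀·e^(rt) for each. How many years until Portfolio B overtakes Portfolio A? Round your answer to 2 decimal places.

57100·e^(0.0109t) = 34100·e^(0.1225t)
57100/34100 = e^((0.1225 − 0.0109)t) → ln(1.67449) = 0.1116·t
t = 0.51551 / 0.1116

t ≈ 4.62 years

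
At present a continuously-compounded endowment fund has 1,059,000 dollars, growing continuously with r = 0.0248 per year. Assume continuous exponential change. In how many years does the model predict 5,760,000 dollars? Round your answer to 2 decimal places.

5760000 = 1059000 · e^(0.0248·t)
t = ln(5760000/1059000) / 0.0248 = ln(5.43909) / 0.0248 = 1.69361 / 0.0248

t ≈ 68.29 years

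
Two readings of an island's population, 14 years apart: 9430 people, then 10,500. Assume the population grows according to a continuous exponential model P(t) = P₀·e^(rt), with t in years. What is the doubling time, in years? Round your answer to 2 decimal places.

doubling time ≈ 90.29 years

r = ln(10500/9430) / 14 = ln(1.11347) / 14 ≈ 0.007677 per year
doubling time = ln 2 / |r| = 0.69315 / 0.007677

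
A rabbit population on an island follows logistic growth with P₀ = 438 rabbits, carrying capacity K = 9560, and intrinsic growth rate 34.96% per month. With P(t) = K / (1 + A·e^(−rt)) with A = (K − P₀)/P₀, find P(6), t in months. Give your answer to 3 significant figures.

A = (9560 − 438)/438 = 20.82648
P(6) = 9560 / (1 + 20.82648·e^(−0.3496·6)) = 9560 / (1 + 20.82648·0.122751)
= 9560 / 3.55647 ≈ 2688.06

≈ 2,690 rabbits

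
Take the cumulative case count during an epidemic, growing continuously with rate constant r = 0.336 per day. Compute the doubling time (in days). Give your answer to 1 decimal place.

doubling time ≈ 2.1 days

doubling time = ln(2) / |r| = 0.69315 / 0.336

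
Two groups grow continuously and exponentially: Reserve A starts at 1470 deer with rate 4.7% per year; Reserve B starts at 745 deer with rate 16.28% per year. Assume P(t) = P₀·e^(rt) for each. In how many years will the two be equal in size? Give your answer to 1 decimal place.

1470·e^(0.047t) = 745·e^(0.1628t)
1470/745 = e^((0.1628 − 0.047)t) → ln(1.97315) = 0.1158·t
t = 0.67963 / 0.1158

t ≈ 5.9 years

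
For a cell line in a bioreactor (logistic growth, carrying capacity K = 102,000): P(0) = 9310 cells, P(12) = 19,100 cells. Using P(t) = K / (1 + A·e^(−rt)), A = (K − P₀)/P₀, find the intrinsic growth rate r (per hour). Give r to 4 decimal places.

A = (102000 − 9310)/9310 = 9.95596
19100 = 102000/(1 + 9.95596·e^(−r·12)) → e^(−12r) = (5.34031 − 1)/9.95596 = 0.435951
r = −ln(0.435951)/12 = 0.83022/12

r ≈ 0.0692 per hour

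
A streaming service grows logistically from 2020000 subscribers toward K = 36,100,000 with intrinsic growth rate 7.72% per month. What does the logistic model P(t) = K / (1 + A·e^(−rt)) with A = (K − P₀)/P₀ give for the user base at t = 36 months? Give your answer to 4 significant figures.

A = (36100000 − 2020000)/2020000 = 16.87129
P(36) = 36100000 / (1 + 16.87129·e^(−0.0772·36)) = 36100000 / (1 + 16.87129·0.062088)
= 36100000 / 2.04751 ≈ 17631196.13

≈ 17,630,000 subscribers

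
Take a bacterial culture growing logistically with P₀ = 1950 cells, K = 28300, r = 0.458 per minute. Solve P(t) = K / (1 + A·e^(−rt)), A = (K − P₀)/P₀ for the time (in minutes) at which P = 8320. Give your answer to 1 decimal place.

t ≈ 3.8 minutes

A = (28300 − 1950)/1950 = 13.51282
8320 = 28300/(1 + 13.51282·e^(−0.458t)) → 1 + 13.51282·e^(−0.458t) = 3.40144
e^(−0.458t) = 0.177716 → t = ln(5.62696)/0.458 = 1.72757/0.458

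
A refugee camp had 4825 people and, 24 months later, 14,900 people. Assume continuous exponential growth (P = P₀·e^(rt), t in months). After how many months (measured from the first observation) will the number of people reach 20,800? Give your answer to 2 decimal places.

r = ln(14900/4825) / 24 ≈ 0.046981 per month
t = ln(20800/4825) / r = 1.46114 / 0.046981 ≈ 31.101

t ≈ 31.10 months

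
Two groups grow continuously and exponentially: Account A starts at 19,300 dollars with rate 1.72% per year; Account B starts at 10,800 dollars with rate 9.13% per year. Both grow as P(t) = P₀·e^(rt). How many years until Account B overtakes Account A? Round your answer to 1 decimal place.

19300·e^(0.0172t) = 10800·e^(0.0913t)
19300/10800 = e^((0.0913 − 0.0172)t) → ln(1.78704) = 0.0741·t
t = 0.58056 / 0.0741

t ≈ 7.8 years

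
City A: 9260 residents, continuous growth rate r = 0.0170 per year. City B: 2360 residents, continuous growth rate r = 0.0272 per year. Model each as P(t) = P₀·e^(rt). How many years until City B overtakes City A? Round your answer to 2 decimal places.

9260·e^(0.017t) = 2360·e^(0.0272t)
9260/2360 = e^((0.0272 − 0.017)t) → ln(3.92373) = 0.0102·t
t = 1.36704 / 0.0102

t ≈ 134.02 years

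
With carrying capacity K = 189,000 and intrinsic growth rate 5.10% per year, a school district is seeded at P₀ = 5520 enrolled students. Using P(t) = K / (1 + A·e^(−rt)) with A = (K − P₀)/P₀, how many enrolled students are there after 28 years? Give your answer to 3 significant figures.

≈ 21,100 enrolled students

A = (189000 − 5520)/5520 = 33.23913
P(28) = 189000 / (1 + 33.23913·e^(−0.051·28)) = 189000 / (1 + 33.23913·0.239788)
= 189000 / 8.97035 ≈ 21069.42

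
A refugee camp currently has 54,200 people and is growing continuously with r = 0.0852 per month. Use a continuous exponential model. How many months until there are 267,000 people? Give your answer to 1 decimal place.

267000 = 54200 · e^(0.0852·t)
t = ln(267000/54200) / 0.0852 = ln(4.9262) / 0.0852 = 1.59457 / 0.0852

t ≈ 18.7 months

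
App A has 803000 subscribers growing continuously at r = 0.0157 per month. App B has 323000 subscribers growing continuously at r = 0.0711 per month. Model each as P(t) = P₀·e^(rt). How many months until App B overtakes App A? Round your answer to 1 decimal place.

t ≈ 16.4 months

803000·e^(0.0157t) = 323000·e^(0.0711t)
803000/323000 = e^((0.0711 − 0.0157)t) → ln(2.48607) = 0.0554·t
t = 0.9107 / 0.0554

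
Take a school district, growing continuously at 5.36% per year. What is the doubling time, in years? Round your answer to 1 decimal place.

doubling time = ln(2) / |r| = 0.69315 / 0.0536

doubling time ≈ 12.9 years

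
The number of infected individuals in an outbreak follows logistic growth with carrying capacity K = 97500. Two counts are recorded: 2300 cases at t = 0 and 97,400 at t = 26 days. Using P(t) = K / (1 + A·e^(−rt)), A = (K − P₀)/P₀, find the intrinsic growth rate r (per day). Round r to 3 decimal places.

r ≈ 0.408 per day

A = (97500 − 2300)/2300 = 41.3913
97400 = 97500/(1 + 41.3913·e^(−r·26)) → e^(−26r) = (1.00103 − 1)/41.3913 = 0.000025
r = −ln(0.000025)/26 = 10.60448/26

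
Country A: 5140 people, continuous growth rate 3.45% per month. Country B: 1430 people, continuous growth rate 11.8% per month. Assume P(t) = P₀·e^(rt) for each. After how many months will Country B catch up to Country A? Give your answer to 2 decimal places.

t ≈ 15.32 months

5140·e^(0.0345t) = 1430·e^(0.118t)
5140/1430 = e^((0.118 − 0.0345)t) → ln(3.59441) = 0.0835·t
t = 1.27938 / 0.0835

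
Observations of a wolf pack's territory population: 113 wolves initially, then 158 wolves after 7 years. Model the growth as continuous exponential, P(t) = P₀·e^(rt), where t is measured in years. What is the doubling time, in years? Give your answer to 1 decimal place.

r = ln(158/113) / 7 = ln(1.39823) / 7 ≈ 0.047887 per year
doubling time = ln 2 / |r| = 0.69315 / 0.047887

doubling time ≈ 14.5 years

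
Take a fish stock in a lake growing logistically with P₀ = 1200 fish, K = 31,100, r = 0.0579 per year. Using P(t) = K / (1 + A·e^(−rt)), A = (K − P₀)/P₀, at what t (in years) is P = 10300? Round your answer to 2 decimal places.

A = (31100 − 1200)/1200 = 24.91667
10300 = 31100/(1 + 24.91667·e^(−0.0579t)) → 1 + 24.91667·e^(−0.0579t) = 3.01942
e^(−0.0579t) = 0.081047 → t = ln(12.33854)/0.0579 = 2.51273/0.0579

t ≈ 43.40 years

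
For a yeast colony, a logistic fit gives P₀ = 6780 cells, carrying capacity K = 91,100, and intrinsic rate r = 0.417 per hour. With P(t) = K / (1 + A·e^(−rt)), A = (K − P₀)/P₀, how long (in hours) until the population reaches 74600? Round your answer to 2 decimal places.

A = (91100 − 6780)/6780 = 12.43658
74600 = 91100/(1 + 12.43658·e^(−0.417t)) → 1 + 12.43658·e^(−0.417t) = 1.22118
e^(−0.417t) = 0.017785 → t = ln(56.22841)/0.417 = 4.02942/0.417

t ≈ 9.66 hours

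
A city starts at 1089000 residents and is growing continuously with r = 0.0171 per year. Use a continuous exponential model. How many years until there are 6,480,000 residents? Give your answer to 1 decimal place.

6480000 = 1089000 · e^(0.0171·t)
t = ln(6480000/1089000) / 0.0171 = ln(5.95041) / 0.0171 = 1.78346 / 0.0171

t ≈ 104.3 years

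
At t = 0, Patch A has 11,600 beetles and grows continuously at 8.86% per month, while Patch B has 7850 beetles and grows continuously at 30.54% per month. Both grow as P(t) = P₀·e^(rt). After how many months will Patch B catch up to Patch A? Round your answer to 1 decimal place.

t ≈ 1.8 months

11600·e^(0.0886t) = 7850·e^(0.3054t)
11600/7850 = e^((0.3054 − 0.0886)t) → ln(1.47771) = 0.2168·t
t = 0.39049 / 0.2168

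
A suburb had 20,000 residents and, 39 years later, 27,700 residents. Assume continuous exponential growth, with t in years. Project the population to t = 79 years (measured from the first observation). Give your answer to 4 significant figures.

r = ln(27700/20000) / 39 ≈ 0.008351 per year
P(79) = 20000 · e^(0.008351·79) = 20000 · 1.93431 ≈ 38686.23

≈ 38,690 residents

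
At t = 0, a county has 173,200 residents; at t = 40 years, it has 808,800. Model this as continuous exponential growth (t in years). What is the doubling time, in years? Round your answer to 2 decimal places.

doubling time ≈ 17.99 years

r = ln(808800/173200) / 40 = ln(4.66975) / 40 ≈ 0.038528 per year
doubling time = ln 2 / |r| = 0.69315 / 0.038528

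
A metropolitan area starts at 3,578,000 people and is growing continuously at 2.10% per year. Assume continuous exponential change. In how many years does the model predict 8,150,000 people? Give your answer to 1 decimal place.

t ≈ 39.2 years

8150000 = 3578000 · e^(0.021·t)
t = ln(8150000/3578000) / 0.021 = ln(2.27781) / 0.021 = 0.82321 / 0.021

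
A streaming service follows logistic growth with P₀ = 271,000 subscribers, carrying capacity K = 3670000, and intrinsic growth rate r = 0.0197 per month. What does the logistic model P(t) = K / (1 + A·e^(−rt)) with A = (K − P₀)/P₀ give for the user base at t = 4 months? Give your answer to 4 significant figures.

A = (3670000 − 271000)/271000 = 12.54244
P(4) = 3670000 / (1 + 12.54244·e^(−0.0197·4)) = 3670000 / (1 + 12.54244·0.924225)
= 3670000 / 12.59203 ≈ 291454.21

≈ 291,500 subscribers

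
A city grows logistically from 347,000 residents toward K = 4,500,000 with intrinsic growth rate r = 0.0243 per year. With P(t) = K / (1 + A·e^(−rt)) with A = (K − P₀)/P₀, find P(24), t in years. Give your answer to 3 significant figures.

A = (4500000 − 347000)/347000 = 11.9683
P(24) = 4500000 / (1 + 11.9683·e^(−0.0243·24)) = 4500000 / (1 + 11.9683·0.55811)
= 4500000 / 7.67962 ≈ 585966.31

≈ 586,000 residents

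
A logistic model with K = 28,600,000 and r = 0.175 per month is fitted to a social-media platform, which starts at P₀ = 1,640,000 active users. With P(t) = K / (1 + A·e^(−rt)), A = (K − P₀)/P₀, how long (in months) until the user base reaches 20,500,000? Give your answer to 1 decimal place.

t ≈ 21.3 months

A = (28600000 − 1640000)/1640000 = 16.43902
20500000 = 28600000/(1 + 16.43902·e^(−0.175t)) → 1 + 16.43902·e^(−0.175t) = 1.39512
e^(−0.175t) = 0.024036 → t = ln(41.60494)/0.175 = 3.72822/0.175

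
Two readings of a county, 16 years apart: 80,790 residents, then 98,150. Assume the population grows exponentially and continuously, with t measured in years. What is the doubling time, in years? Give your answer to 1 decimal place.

r = ln(98150/80790) / 16 = ln(1.21488) / 16 ≈ 0.012165 per year
doubling time = ln 2 / |r| = 0.69315 / 0.012165

doubling time ≈ 57.0 years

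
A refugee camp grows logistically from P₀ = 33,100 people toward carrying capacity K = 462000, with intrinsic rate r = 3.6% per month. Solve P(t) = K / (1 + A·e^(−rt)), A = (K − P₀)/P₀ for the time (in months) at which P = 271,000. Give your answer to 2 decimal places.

A = (462000 − 33100)/33100 = 12.9577
271000 = 462000/(1 + 12.9577·e^(−0.036t)) → 1 + 12.9577·e^(−0.036t) = 1.7048
e^(−0.036t) = 0.054392 → t = ln(18.38501)/0.036 = 2.91154/0.036

t ≈ 80.88 months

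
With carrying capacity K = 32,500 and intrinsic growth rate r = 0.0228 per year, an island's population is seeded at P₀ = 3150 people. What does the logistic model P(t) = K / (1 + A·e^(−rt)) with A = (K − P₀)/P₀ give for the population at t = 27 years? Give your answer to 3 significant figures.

A = (32500 − 3150)/3150 = 9.31746
P(27) = 32500 / (1 + 9.31746·e^(−0.0228·27)) = 32500 / (1 + 9.31746·0.540317)
= 32500 / 6.03438 ≈ 5385.81

≈ 5,390 people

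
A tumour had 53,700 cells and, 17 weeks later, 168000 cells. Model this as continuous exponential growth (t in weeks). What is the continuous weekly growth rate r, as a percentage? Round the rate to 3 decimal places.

r ≈ 6.709% per week

168000 = 53700 · e^(r·17)
e^(17r) = 168000/53700 = 3.12849
r = ln(3.12849) / 17 = 1.14055 / 17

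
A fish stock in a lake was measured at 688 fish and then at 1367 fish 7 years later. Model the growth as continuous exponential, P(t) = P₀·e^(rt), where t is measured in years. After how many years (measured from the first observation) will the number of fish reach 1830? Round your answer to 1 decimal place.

r = ln(1367/688) / 7 ≈ 0.098084 per year
t = ln(1830/688) / r = 0.97828 / 0.098084 ≈ 9.974

t ≈ 10.0 years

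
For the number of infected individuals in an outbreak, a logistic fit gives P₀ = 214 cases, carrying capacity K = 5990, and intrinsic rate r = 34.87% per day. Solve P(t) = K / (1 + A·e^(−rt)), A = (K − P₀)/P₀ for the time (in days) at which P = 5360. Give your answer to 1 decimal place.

A = (5990 − 214)/214 = 26.99065
5360 = 5990/(1 + 26.99065·e^(−0.3487t)) → 1 + 26.99065·e^(−0.3487t) = 1.11754
e^(−0.3487t) = 0.004355 → t = ln(229.63477)/0.3487 = 5.43649/0.3487

t ≈ 15.6 days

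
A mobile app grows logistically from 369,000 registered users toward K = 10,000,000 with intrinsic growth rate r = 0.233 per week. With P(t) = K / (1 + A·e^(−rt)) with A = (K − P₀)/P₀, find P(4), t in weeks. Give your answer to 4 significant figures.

≈ 886,700 registered users

A = (10000000 − 369000)/369000 = 26.10027
P(4) = 10000000 / (1 + 26.10027·e^(−0.233·4)) = 10000000 / (1 + 26.10027·0.393765)
= 10000000 / 11.27738 ≈ 886730.51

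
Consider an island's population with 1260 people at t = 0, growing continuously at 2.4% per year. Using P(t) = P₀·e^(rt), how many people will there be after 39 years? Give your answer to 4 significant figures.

P(39) = 1260 · e^(0.024·39) = 1260 · e^(0.936)
= 1260 · 2.54976 ≈ 3212.7

≈ 3,213 people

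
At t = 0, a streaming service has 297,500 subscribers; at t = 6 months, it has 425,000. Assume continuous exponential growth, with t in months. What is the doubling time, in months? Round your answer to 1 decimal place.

doubling time ≈ 11.7 months

r = ln(425000/297500) / 6 = ln(1.42857) / 6 ≈ 0.059446 per month
doubling time = ln 2 / |r| = 0.69315 / 0.059446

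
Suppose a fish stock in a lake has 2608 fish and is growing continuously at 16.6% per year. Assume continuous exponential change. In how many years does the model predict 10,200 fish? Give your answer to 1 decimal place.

10200 = 2608 · e^(0.166·t)
t = ln(10200/2608) / 0.166 = ln(3.91104) / 0.166 = 1.3638 / 0.166

t ≈ 8.2 years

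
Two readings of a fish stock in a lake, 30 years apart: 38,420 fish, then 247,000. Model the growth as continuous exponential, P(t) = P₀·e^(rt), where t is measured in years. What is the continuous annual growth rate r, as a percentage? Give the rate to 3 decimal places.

247000 = 38420 · e^(r·30)
e^(30r) = 247000/38420 = 6.42894
r = ln(6.42894) / 30 = 1.86081 / 30

r ≈ 6.203% per year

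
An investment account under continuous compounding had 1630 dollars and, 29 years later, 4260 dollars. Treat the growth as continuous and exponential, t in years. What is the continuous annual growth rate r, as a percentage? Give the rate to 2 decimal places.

4260 = 1630 · e^(r·29)
e^(29r) = 4260/1630 = 2.6135
r = ln(2.6135) / 29 = 0.96069 / 29

r ≈ 3.31% per year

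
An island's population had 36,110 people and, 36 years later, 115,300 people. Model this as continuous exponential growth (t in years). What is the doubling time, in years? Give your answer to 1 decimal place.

r = ln(115300/36110) / 36 = ln(3.19302) / 36 ≈ 0.032249 per year
doubling time = ln 2 / |r| = 0.69315 / 0.032249

doubling time ≈ 21.5 years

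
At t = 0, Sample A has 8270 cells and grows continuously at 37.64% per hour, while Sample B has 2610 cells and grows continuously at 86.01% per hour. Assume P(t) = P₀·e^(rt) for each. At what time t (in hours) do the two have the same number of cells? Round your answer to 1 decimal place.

t ≈ 2.4 hours

8270·e^(0.3764t) = 2610·e^(0.8601t)
8270/2610 = e^((0.8601 − 0.3764)t) → ln(3.16858) = 0.4837·t
t = 1.15328 / 0.4837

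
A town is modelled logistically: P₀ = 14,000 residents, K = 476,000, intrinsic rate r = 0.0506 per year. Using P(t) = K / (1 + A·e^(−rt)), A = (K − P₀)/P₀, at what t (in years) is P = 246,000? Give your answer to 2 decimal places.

t ≈ 70.43 years

A = (476000 − 14000)/14000 = 33
246000 = 476000/(1 + 33·e^(−0.0506t)) → 1 + 33·e^(−0.0506t) = 1.93496
e^(−0.0506t) = 0.028332 → t = ln(35.29565)/0.0506 = 3.56376/0.0506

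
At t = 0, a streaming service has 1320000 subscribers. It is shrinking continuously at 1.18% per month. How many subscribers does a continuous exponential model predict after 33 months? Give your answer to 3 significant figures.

≈ 894,000 subscribers

P(33) = 1320000 · e^(-0.0118·33) = 1320000 · e^(-0.3894)
= 1320000 · 0.67746 ≈ 894251.46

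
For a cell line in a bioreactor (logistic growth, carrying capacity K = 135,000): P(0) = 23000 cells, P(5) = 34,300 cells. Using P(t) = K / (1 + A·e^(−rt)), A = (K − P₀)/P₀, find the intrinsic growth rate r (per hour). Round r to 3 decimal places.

r ≈ 0.101 per hour

A = (135000 − 23000)/23000 = 4.86957
34300 = 135000/(1 + 4.86957·e^(−r·5)) → e^(−5r) = (3.93586 − 1)/4.86957 = 0.6029
r = −ln(0.6029)/5 = 0.506/5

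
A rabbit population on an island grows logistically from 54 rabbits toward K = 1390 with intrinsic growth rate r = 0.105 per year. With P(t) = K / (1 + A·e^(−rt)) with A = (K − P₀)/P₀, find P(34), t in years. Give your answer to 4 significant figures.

≈ 819.3 rabbits

A = (1390 − 54)/54 = 24.74074
P(34) = 1390 / (1 + 24.74074·e^(−0.105·34)) = 1390 / (1 + 24.74074·0.028156)
= 1390 / 1.6966 ≈ 819.29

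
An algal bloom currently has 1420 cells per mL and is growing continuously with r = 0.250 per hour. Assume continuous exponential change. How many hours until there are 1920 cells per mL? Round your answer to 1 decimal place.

t ≈ 1.2 hours

1920 = 1420 · e^(0.25·t)
t = ln(1920/1420) / 0.25 = ln(1.35211) / 0.25 = 0.30167 / 0.25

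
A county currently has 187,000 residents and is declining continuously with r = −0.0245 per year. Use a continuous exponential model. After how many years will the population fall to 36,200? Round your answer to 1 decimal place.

t ≈ 67.0 years

36200 = 187000 · e^(-0.0245·t)
t = ln(36200/187000) / -0.0245 = ln(0.19358) / -0.0245 = -1.64205 / -0.0245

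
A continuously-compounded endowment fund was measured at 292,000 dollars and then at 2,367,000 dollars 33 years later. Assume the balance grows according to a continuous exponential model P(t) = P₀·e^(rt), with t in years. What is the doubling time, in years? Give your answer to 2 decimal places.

doubling time ≈ 10.93 years

r = ln(2367000/292000) / 33 = ln(8.10616) / 33 ≈ 0.063413 per year
doubling time = ln 2 / |r| = 0.69315 / 0.063413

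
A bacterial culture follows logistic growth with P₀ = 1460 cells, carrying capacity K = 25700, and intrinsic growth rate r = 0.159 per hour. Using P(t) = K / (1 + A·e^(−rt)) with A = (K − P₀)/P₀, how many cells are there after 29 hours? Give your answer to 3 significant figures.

A = (25700 − 1460)/1460 = 16.60274
P(29) = 25700 / (1 + 16.60274·e^(−0.159·29)) = 25700 / (1 + 16.60274·0.009942)
= 25700 / 1.16506 ≈ 22058.91

≈ 22,100 cells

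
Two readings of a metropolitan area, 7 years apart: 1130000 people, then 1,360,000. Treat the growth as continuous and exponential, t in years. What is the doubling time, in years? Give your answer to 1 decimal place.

r = ln(1360000/1130000) / 7 = ln(1.20354) / 7 ≈ 0.026467 per year
doubling time = ln 2 / |r| = 0.69315 / 0.026467

doubling time ≈ 26.2 years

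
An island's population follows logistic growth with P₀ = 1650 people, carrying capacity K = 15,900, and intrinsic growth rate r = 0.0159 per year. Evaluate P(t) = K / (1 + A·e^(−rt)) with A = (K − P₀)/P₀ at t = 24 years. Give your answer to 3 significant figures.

A = (15900 − 1650)/1650 = 8.63636
P(24) = 15900 / (1 + 8.63636·e^(−0.0159·24)) = 15900 / (1 + 8.63636·0.682768)
= 15900 / 6.89663 ≈ 2305.47

≈ 2,310 people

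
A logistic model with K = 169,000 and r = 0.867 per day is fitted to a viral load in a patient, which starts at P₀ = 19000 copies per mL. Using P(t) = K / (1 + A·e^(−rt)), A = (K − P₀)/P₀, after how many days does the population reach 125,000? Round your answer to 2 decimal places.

A = (169000 − 19000)/19000 = 7.89474
125000 = 169000/(1 + 7.89474·e^(−0.867t)) → 1 + 7.89474·e^(−0.867t) = 1.352
e^(−0.867t) = 0.044587 → t = ln(22.42823)/0.867 = 3.11032/0.867

t ≈ 3.59 days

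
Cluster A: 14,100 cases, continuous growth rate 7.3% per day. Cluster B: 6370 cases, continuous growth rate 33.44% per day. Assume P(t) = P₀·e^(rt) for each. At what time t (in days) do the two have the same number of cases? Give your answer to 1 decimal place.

t ≈ 3.0 days

14100·e^(0.073t) = 6370·e^(0.3344t)
14100/6370 = e^((0.3344 − 0.073)t) → ln(2.2135) = 0.2614·t
t = 0.79458 / 0.2614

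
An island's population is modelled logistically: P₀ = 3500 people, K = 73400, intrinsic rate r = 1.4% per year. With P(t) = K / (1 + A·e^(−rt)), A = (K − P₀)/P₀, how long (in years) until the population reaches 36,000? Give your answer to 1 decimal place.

t ≈ 211.2 years

A = (73400 − 3500)/3500 = 19.97143
36000 = 73400/(1 + 19.97143·e^(−0.014t)) → 1 + 19.97143·e^(−0.014t) = 2.03889
e^(−0.014t) = 0.052019 → t = ln(19.22383)/0.014 = 2.95615/0.014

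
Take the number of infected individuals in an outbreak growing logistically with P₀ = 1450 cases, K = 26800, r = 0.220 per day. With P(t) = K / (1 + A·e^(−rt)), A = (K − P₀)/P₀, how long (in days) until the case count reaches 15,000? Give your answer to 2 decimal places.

t ≈ 14.10 days

A = (26800 − 1450)/1450 = 17.48276
15000 = 26800/(1 + 17.48276·e^(−0.22t)) → 1 + 17.48276·e^(−0.22t) = 1.78667
e^(−0.22t) = 0.044997 → t = ln(22.22385)/0.22 = 3.10117/0.22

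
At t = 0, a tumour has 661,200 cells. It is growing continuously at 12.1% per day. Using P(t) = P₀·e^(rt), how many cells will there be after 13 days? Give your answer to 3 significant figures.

P(13) = 661200 · e^(0.121·13) = 661200 · e^(1.573)
= 661200 · 4.82109 ≈ 3187704.57

≈ 3,190,000 cells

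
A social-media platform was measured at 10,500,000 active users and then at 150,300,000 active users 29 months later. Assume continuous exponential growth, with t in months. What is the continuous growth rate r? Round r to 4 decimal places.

150300000 = 10500000 · e^(r·29)
e^(29r) = 150300000/10500000 = 14.31429
r = ln(14.31429) / 29 = 2.66126 / 29

r ≈ 0.0918 per month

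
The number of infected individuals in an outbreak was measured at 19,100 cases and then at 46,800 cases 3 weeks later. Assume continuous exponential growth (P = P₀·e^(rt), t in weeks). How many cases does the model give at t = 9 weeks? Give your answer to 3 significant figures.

r = ln(46800/19100) / 3 ≈ 0.298732 per week
P(9) = 19100 · e^(0.298732·9) = 19100 · 14.71084 ≈ 280977.03

≈ 281,000 cases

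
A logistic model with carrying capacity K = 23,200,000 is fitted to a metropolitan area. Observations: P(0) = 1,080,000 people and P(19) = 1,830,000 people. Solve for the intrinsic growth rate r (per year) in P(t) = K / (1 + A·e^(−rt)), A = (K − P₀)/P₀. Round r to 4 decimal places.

r ≈ 0.0296 per year

A = (23200000 − 1080000)/1080000 = 20.48148
1830000 = 23200000/(1 + 20.48148·e^(−r·19)) → e^(−19r) = (12.6776 − 1)/20.48148 = 0.570154
r = −ln(0.570154)/19 = 0.56185/19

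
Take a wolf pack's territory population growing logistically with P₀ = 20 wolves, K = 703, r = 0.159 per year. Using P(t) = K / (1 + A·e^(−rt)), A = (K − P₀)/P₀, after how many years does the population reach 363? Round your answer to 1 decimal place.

t ≈ 22.6 years

A = (703 − 20)/20 = 34.15
363 = 703/(1 + 34.15·e^(−0.159t)) → 1 + 34.15·e^(−0.159t) = 1.93664
e^(−0.159t) = 0.027427 → t = ln(36.46015)/0.159 = 3.59622/0.159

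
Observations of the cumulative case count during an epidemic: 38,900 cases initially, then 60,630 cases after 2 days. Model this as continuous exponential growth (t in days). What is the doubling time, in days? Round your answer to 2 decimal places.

doubling time ≈ 3.12 days

r = ln(60630/38900) / 2 = ln(1.55861) / 2 ≈ 0.221898 per day
doubling time = ln 2 / |r| = 0.69315 / 0.221898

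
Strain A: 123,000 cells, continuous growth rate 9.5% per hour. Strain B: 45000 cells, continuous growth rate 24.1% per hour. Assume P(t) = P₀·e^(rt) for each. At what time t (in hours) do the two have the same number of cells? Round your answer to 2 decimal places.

123000·e^(0.095t) = 45000·e^(0.241t)
123000/45000 = e^((0.241 − 0.095)t) → ln(2.73333) = 0.146·t
t = 1.00552 / 0.146

t ≈ 6.89 hours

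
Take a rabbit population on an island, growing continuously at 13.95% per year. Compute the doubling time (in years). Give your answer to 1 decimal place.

doubling time ≈ 5.0 years

doubling time = ln(2) / |r| = 0.69315 / 0.1395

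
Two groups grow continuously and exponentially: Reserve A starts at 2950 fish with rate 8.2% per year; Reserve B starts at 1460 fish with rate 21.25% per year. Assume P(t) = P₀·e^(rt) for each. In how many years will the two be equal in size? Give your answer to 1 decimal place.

t ≈ 5.4 years

2950·e^(0.082t) = 1460·e^(0.2125t)
2950/1460 = e^((0.2125 − 0.082)t) → ln(2.02055) = 0.1305·t
t = 0.70337 / 0.1305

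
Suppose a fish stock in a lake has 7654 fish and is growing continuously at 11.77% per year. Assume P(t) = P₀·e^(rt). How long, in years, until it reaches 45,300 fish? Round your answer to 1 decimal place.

t ≈ 15.1 years

45300 = 7654 · e^(0.1177·t)
t = ln(45300/7654) / 0.1177 = ln(5.91847) / 0.1177 = 1.77808 / 0.1177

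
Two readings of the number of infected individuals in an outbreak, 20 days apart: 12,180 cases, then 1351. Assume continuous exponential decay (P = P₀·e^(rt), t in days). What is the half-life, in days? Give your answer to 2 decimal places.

half-life ≈ 6.30 days

r = ln(1351/12180) / 20 = ln(0.11092) / 20 ≈ -0.109948 per day
half-life = ln 2 / |r| = 0.69315 / 0.109948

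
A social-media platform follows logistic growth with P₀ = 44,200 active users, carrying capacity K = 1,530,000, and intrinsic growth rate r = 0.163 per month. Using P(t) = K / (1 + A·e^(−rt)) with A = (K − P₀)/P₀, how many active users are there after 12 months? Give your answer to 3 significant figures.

A = (1530000 − 44200)/44200 = 33.61538
P(12) = 1530000 / (1 + 33.61538·e^(−0.163·12)) = 1530000 / (1 + 33.61538·0.141423)
= 1530000 / 5.75399 ≈ 265902.54

≈ 266,000 active users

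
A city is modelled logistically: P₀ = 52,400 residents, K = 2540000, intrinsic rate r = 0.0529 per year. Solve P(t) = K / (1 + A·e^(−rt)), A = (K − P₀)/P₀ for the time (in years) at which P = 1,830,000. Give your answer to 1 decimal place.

t ≈ 90.9 years

A = (2540000 − 52400)/52400 = 47.47328
1830000 = 2540000/(1 + 47.47328·e^(−0.0529t)) → 1 + 47.47328·e^(−0.0529t) = 1.38798
e^(−0.0529t) = 0.008173 → t = ln(122.36071)/0.0529 = 4.80697/0.0529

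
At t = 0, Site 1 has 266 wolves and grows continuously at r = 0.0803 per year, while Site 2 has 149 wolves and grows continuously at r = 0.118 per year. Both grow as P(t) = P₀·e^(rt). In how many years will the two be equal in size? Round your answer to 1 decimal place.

t ≈ 15.4 years

266·e^(0.0803t) = 149·e^(0.118t)
266/149 = e^((0.118 − 0.0803)t) → ln(1.78523) = 0.0377·t
t = 0.57955 / 0.0377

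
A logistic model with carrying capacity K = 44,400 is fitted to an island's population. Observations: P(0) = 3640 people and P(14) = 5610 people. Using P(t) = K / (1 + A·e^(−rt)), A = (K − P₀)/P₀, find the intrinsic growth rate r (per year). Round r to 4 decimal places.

A = (44400 − 3640)/3640 = 11.1978
5610 = 44400/(1 + 11.1978·e^(−r·14)) → e^(−14r) = (7.91444 − 1)/11.1978 = 0.617482
r = −ln(0.617482)/14 = 0.48211/14

r ≈ 0.0344 per year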